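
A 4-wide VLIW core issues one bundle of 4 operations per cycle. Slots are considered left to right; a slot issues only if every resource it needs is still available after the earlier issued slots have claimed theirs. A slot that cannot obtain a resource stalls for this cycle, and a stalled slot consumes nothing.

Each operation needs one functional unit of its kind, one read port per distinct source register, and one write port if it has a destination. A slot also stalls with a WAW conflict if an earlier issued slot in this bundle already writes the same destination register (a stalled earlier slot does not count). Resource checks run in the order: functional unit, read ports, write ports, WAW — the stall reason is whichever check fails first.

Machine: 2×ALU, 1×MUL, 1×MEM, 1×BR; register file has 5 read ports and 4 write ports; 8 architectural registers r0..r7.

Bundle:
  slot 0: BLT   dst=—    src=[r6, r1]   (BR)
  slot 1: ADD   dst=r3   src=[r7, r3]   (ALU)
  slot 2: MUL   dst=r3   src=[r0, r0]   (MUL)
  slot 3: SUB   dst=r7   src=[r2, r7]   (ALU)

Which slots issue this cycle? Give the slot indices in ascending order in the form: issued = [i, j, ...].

  0. BR ⇒ go  {2A/1Mu/1Ld/0B | 3r 4w}
  1. ALU→r3 ⇒ go  {1A/1Mu/1Ld/0B | 1r 3w}
  2. MUL→r3 ⇒ no(WAW)  {1A/1Mu/1Ld/0B | 1r 3w}
  3. ALU→r7 ⇒ no(RD_PORT)  {1A/1Mu/1Ld/0B | 1r 3w}

issued = [0, 1]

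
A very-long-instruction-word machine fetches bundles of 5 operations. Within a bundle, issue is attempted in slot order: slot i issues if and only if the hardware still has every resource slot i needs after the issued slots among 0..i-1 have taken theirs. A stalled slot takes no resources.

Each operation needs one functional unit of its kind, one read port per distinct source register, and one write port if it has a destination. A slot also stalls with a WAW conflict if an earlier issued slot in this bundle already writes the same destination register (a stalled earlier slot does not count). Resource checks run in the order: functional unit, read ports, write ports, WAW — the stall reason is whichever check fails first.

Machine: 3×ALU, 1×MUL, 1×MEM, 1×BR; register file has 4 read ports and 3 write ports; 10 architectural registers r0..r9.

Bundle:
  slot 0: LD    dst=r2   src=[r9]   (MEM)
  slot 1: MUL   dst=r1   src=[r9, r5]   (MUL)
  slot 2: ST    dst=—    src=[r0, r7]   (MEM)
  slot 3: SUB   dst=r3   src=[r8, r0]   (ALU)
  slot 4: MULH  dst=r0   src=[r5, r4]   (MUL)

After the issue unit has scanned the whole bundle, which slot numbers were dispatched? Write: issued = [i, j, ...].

issued = [0, 1]

  0. MEM→r2 ⇒ go  {3A/1Mu/0Ld/1B | 3r 2w}
  1. MUL→r1 ⇒ go  {3A/0Mu/0Ld/1B | 1r 1w}
  2. MEM ⇒ no(FU)  {3A/0Mu/0Ld/1B | 1r 1w}
  3. ALU→r3 ⇒ no(RD_PORT)  {3A/0Mu/0Ld/1B | 1r 1w}
  4. MUL→r0 ⇒ no(FU)  {3A/0Mu/0Ld/1B | 1r 1w}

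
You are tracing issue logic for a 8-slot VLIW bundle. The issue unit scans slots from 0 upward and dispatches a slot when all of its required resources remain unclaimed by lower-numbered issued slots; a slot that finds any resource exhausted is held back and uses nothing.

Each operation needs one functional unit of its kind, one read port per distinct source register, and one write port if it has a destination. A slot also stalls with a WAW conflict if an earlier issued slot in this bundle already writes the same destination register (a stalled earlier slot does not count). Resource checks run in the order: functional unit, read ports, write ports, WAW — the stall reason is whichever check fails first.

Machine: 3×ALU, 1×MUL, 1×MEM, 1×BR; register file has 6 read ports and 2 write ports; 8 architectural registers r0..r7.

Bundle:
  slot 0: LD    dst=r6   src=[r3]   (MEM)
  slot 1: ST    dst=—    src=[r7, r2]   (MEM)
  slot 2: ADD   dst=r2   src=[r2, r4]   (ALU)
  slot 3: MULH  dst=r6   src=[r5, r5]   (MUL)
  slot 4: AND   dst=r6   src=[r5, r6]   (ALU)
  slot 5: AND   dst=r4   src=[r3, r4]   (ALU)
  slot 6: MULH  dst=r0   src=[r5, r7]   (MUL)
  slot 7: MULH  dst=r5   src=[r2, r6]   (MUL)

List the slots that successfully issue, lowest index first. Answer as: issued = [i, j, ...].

issued = [0, 2]

  0. MEM→r6 ⇒ go  {3A/1Mu/0Ld/1B | 5r 1w}
  1. MEM ⇒ no(FU)  {3A/1Mu/0Ld/1B | 5r 1w}
  2. ALU→r2 ⇒ go  {2A/1Mu/0Ld/1B | 3r 0w}
  3. MUL→r6 ⇒ no(WR_PORT)  {2A/1Mu/0Ld/1B | 3r 0w}
  4. ALU→r6 ⇒ no(WR_PORT)  {2A/1Mu/0Ld/1B | 3r 0w}
  5. ALU→r4 ⇒ no(WR_PORT)  {2A/1Mu/0Ld/1B | 3r 0w}
  6. MUL→r0 ⇒ no(WR_PORT)  {2A/1Mu/0Ld/1B | 3r 0w}
  7. MUL→r5 ⇒ no(WR_PORT)  {2A/1Mu/0Ld/1B | 3r 0w}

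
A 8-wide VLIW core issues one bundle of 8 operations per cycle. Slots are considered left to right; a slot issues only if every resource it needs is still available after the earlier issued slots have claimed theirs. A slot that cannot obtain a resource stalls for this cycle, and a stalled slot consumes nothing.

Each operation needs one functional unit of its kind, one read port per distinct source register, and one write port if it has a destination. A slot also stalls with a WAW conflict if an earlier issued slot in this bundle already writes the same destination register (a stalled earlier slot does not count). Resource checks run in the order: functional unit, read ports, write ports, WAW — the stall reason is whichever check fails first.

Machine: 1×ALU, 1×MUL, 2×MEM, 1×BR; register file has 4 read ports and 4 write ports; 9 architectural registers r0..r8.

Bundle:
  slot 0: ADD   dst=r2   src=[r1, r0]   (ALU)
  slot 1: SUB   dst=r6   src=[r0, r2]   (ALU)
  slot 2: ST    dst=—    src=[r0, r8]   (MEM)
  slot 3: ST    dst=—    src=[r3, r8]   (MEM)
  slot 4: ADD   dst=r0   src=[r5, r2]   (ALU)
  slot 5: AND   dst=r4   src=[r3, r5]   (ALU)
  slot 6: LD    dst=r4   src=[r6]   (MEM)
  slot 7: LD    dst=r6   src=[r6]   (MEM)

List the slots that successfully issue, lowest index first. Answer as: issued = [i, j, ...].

issued = [0, 2]

slot 0 (ALU): ISSUE — free A0,Mu1,Ld2,B1 rp2 wp3
slot 1 (ALU): stall FU — free A0,Mu1,Ld2,B1 rp2 wp3
slot 2 (MEM): ISSUE — free A0,Mu1,Ld1,B1 rp0 wp3
slot 3 (MEM): stall RD_PORT — free A0,Mu1,Ld1,B1 rp0 wp3
slot 4 (ALU): stall FU — free A0,Mu1,Ld1,B1 rp0 wp3
slot 5 (ALU): stall FU — free A0,Mu1,Ld1,B1 rp0 wp3
slot 6 (MEM): stall RD_PORT — free A0,Mu1,Ld1,B1 rp0 wp3
slot 7 (MEM): stall RD_PORT — free A0,Mu1,Ld1,B1 rp0 wp3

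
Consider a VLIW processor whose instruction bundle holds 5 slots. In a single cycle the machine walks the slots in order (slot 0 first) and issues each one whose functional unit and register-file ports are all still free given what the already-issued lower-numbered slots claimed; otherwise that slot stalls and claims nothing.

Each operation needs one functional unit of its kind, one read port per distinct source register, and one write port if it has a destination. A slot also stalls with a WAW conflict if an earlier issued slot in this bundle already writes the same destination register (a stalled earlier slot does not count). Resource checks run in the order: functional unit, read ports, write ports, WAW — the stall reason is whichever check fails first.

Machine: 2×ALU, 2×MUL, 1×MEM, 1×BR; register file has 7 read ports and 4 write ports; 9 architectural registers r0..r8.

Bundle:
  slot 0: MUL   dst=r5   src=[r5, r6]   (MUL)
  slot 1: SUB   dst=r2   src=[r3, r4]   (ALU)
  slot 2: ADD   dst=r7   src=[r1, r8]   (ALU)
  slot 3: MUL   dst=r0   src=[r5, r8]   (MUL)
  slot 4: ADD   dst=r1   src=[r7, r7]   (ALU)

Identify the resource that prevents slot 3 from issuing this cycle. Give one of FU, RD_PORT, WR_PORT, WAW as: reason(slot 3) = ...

reason(slot 3) = RD_PORT

[0] MUL needs rd=2 wr=1: ok; after: ALU=2 MUL=1 MEM=1 BR=1, R=5, W=3
[1] ALU needs rd=2 wr=1: ok; after: ALU=1 MUL=1 MEM=1 BR=1, R=3, W=2
[2] ALU needs rd=2 wr=1: ok; after: ALU=0 MUL=1 MEM=1 BR=1, R=1, W=1
[3] MUL needs rd=2 wr=1: RD_PORT; after: ALU=0 MUL=1 MEM=1 BR=1, R=1, W=1
[4] ALU needs rd=1 wr=1: FU; after: ALU=0 MUL=1 MEM=1 BR=1, R=1, W=1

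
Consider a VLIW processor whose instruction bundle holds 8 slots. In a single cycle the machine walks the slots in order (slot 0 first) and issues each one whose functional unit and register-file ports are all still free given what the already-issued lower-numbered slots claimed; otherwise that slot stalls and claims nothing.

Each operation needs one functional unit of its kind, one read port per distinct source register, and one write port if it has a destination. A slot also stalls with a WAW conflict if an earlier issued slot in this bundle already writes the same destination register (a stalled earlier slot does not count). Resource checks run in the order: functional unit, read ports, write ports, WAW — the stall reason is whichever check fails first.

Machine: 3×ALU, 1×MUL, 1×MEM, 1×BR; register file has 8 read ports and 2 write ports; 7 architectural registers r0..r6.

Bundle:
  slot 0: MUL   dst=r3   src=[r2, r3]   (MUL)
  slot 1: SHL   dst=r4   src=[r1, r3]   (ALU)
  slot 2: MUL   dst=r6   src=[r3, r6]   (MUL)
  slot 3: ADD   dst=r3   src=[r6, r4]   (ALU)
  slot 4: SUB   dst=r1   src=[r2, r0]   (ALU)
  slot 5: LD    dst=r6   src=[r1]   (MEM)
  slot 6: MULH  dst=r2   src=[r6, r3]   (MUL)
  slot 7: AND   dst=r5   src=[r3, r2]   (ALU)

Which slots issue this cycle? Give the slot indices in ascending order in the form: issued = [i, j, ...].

issued = [0, 1]

#0 MUL src=r2,r3 dispatched  <A:3 Mu:0 Ld:1 B:1 rd:6 wr:1>
#1 ALU src=r1,r3 dispatched  <A:2 Mu:0 Ld:1 B:1 rd:4 wr:0>
#2 MUL src=r3,r6 held:FU  <A:2 Mu:0 Ld:1 B:1 rd:4 wr:0>
#3 ALU src=r6,r4 held:WR_PORT  <A:2 Mu:0 Ld:1 B:1 rd:4 wr:0>
#4 ALU src=r2,r0 held:WR_PORT  <A:2 Mu:0 Ld:1 B:1 rd:4 wr:0>
#5 MEM src=r1 held:WR_PORT  <A:2 Mu:0 Ld:1 B:1 rd:4 wr:0>
#6 MUL src=r6,r3 held:FU  <A:2 Mu:0 Ld:1 B:1 rd:4 wr:0>
#7 ALU src=r3,r2 held:WR_PORT  <A:2 Mu:0 Ld:1 B:1 rd:4 wr:0>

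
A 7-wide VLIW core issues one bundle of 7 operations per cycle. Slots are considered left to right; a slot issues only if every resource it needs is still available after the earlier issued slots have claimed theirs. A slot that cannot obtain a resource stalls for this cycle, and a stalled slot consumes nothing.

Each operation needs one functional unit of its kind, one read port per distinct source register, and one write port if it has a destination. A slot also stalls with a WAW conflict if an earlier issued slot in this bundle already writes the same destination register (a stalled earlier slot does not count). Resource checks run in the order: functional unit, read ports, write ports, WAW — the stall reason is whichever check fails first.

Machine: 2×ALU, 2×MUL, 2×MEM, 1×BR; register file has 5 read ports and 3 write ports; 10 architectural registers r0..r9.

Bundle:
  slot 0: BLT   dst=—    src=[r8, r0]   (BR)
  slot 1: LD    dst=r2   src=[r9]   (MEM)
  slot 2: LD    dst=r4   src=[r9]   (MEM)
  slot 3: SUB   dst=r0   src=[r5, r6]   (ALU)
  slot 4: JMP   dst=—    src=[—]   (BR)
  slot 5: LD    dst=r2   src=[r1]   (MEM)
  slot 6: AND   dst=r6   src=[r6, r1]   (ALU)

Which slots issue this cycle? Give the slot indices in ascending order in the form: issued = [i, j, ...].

issued = [0, 1, 2]

slot 0 (BR): ISSUE — free A2,Mu2,Ld2,B0 rp3 wp3
slot 1 (MEM): ISSUE — free A2,Mu2,Ld1,B0 rp2 wp2
slot 2 (MEM): ISSUE — free A2,Mu2,Ld0,B0 rp1 wp1
slot 3 (ALU): stall RD_PORT — free A2,Mu2,Ld0,B0 rp1 wp1
slot 4 (BR): stall FU — free A2,Mu2,Ld0,B0 rp1 wp1
slot 5 (MEM): stall FU — free A2,Mu2,Ld0,B0 rp1 wp1
slot 6 (ALU): stall RD_PORT — free A2,Mu2,Ld0,B0 rp1 wp1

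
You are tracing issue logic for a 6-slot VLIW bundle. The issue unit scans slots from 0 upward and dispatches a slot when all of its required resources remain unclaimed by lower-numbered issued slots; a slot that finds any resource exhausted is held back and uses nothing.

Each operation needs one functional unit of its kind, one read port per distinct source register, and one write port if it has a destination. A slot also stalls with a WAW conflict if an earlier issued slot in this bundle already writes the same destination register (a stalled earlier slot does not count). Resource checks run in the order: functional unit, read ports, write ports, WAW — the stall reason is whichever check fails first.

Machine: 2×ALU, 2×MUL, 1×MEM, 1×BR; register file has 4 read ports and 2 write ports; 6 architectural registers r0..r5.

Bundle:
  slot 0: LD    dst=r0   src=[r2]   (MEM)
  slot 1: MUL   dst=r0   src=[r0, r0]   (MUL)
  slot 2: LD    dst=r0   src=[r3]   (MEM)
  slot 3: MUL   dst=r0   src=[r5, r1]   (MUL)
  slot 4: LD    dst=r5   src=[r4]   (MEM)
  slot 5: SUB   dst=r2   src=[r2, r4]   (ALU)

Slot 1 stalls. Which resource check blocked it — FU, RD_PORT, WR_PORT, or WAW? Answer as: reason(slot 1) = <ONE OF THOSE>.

reason(slot 1) = WAW

(0) want 1×MEM +1rd +1wr — yes → AL2|MU2|ME0|BR1|rd3|wr1
(1) want 1×MUL +1rd +1wr — WAW → AL2|MU2|ME0|BR1|rd3|wr1
(2) want 1×MEM +1rd +1wr — FU → AL2|MU2|ME0|BR1|rd3|wr1
(3) want 1×MUL +2rd +1wr — WAW → AL2|MU2|ME0|BR1|rd3|wr1
(4) want 1×MEM +1rd +1wr — FU → AL2|MU2|ME0|BR1|rd3|wr1
(5) want 1×ALU +2rd +1wr — yes → AL1|MU2|ME0|BR1|rd1|wr0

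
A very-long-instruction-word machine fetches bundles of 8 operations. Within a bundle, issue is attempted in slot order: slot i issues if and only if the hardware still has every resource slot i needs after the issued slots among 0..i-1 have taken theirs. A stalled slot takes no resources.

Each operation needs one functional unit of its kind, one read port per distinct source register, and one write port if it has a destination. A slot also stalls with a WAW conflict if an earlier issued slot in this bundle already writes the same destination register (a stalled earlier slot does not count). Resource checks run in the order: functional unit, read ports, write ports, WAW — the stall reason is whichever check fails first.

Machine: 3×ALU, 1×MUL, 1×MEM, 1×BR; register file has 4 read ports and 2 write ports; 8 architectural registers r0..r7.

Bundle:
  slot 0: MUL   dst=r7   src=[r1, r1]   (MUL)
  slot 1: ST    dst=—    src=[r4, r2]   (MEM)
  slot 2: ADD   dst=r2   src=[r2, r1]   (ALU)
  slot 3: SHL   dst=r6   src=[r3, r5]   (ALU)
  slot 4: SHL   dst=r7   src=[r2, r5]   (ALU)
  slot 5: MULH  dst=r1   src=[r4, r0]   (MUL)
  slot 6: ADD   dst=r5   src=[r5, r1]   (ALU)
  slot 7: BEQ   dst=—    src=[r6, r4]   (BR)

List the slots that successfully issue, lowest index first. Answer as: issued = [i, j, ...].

slot 0 (MUL): ISSUE — free A3,Mu0,Ld1,B1 rp3 wp1
slot 1 (MEM): ISSUE — free A3,Mu0,Ld0,B1 rp1 wp1
slot 2 (ALU): stall RD_PORT — free A3,Mu0,Ld0,B1 rp1 wp1
slot 3 (ALU): stall RD_PORT — free A3,Mu0,Ld0,B1 rp1 wp1
slot 4 (ALU): stall RD_PORT — free A3,Mu0,Ld0,B1 rp1 wp1
slot 5 (MUL): stall FU — free A3,Mu0,Ld0,B1 rp1 wp1
slot 6 (ALU): stall RD_PORT — free A3,Mu0,Ld0,B1 rp1 wp1
slot 7 (BR): stall RD_PORT — free A3,Mu0,Ld0,B1 rp1 wp1

issued = [0, 1]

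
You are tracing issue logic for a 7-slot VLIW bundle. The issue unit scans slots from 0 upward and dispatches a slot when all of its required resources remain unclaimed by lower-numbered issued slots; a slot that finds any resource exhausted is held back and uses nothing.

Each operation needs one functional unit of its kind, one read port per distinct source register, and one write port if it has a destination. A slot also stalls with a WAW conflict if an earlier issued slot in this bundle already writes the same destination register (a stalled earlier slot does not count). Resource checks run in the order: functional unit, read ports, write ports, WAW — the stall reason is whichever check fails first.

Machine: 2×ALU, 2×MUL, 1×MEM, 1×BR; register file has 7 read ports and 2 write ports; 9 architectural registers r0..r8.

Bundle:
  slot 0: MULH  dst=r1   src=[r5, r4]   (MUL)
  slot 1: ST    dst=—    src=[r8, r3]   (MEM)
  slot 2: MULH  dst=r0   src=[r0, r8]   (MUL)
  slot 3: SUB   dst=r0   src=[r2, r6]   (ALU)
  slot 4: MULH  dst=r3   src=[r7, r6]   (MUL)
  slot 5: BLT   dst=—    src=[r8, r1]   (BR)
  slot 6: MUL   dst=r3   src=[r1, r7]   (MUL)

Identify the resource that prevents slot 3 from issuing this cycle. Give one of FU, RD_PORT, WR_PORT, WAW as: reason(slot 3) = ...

  0. MUL→r1 ⇒ go  {2A/1Mu/1Ld/1B | 5r 1w}
  1. MEM ⇒ go  {2A/1Mu/0Ld/1B | 3r 1w}
  2. MUL→r0 ⇒ go  {2A/0Mu/0Ld/1B | 1r 0w}
  3. ALU→r0 ⇒ no(RD_PORT)  {2A/0Mu/0Ld/1B | 1r 0w}
  4. MUL→r3 ⇒ no(FU)  {2A/0Mu/0Ld/1B | 1r 0w}
  5. BR ⇒ no(RD_PORT)  {2A/0Mu/0Ld/1B | 1r 0w}
  6. MUL→r3 ⇒ no(FU)  {2A/0Mu/0Ld/1B | 1r 0w}

reason(slot 3) = RD_PORT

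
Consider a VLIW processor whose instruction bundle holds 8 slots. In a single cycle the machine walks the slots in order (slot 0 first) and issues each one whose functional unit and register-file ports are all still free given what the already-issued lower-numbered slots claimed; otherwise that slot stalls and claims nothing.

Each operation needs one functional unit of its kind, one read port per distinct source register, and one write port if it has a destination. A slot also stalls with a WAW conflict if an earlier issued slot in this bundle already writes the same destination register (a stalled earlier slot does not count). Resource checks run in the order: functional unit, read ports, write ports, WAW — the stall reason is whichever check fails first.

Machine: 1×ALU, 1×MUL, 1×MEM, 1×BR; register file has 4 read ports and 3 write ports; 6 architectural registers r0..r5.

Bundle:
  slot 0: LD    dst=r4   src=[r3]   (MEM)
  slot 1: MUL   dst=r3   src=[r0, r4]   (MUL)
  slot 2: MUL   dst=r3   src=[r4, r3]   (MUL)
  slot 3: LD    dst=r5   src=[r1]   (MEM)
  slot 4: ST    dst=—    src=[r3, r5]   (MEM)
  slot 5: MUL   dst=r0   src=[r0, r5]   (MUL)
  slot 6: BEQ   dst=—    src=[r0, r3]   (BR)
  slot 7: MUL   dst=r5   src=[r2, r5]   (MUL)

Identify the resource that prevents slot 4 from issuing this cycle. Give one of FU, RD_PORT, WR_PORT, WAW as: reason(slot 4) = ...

#0 MEM src=r3 dispatched  <A:1 Mu:1 Ld:0 B:1 rd:3 wr:2>
#1 MUL src=r0,r4 dispatched  <A:1 Mu:0 Ld:0 B:1 rd:1 wr:1>
#2 MUL src=r4,r3 held:FU  <A:1 Mu:0 Ld:0 B:1 rd:1 wr:1>
#3 MEM src=r1 held:FU  <A:1 Mu:0 Ld:0 B:1 rd:1 wr:1>
#4 MEM src=r3,r5 held:FU  <A:1 Mu:0 Ld:0 B:1 rd:1 wr:1>
#5 MUL src=r0,r5 held:FU  <A:1 Mu:0 Ld:0 B:1 rd:1 wr:1>
#6 BR src=r0,r3 held:RD_PORT  <A:1 Mu:0 Ld:0 B:1 rd:1 wr:1>
#7 MUL src=r2,r5 held:FU  <A:1 Mu:0 Ld:0 B:1 rd:1 wr:1>

reason(slot 4) = FU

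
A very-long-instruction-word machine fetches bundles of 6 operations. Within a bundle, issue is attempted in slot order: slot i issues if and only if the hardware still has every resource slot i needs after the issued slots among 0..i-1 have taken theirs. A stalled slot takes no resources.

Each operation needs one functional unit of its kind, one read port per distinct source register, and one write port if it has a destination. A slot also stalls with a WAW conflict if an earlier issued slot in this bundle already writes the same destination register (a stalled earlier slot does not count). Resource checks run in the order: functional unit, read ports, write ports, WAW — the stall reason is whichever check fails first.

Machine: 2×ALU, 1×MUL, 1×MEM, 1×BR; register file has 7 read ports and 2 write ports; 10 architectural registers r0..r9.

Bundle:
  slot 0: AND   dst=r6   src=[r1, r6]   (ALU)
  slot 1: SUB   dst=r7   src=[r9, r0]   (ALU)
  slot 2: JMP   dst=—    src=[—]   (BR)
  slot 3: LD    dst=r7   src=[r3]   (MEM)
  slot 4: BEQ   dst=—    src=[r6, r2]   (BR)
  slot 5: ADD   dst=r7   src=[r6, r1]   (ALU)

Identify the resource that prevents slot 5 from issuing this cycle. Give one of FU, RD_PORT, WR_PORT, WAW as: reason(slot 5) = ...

reason(slot 5) = FU

slot 0 (ALU): ISSUE — free A1,Mu1,Ld1,B1 rp5 wp1
slot 1 (ALU): ISSUE — free A0,Mu1,Ld1,B1 rp3 wp0
slot 2 (BR): ISSUE — free A0,Mu1,Ld1,B0 rp3 wp0
slot 3 (MEM): stall WR_PORT — free A0,Mu1,Ld1,B0 rp3 wp0
slot 4 (BR): stall FU — free A0,Mu1,Ld1,B0 rp3 wp0
slot 5 (ALU): stall FU — free A0,Mu1,Ld1,B0 rp3 wp0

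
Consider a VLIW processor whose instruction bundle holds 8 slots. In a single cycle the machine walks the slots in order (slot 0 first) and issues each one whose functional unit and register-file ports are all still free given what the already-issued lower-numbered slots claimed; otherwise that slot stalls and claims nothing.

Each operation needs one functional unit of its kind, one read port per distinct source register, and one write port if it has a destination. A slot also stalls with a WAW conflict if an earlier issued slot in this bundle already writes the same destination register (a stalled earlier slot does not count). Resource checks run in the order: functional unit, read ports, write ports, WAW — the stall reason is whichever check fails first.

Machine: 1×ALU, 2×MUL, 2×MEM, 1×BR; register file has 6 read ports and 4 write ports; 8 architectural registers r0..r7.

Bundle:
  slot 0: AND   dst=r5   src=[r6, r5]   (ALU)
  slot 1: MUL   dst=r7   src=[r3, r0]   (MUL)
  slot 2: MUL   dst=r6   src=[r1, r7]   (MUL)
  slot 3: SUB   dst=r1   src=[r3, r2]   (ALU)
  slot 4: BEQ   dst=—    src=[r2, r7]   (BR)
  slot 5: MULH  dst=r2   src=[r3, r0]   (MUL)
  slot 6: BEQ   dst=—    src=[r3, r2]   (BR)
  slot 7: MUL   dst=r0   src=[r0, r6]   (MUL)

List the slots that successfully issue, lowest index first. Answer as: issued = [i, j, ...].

slot 0 (ALU): ISSUE — free A0,Mu2,Ld2,B1 rp4 wp3
slot 1 (MUL): ISSUE — free A0,Mu1,Ld2,B1 rp2 wp2
slot 2 (MUL): ISSUE — free A0,Mu0,Ld2,B1 rp0 wp1
slot 3 (ALU): stall FU — free A0,Mu0,Ld2,B1 rp0 wp1
slot 4 (BR): stall RD_PORT — free A0,Mu0,Ld2,B1 rp0 wp1
slot 5 (MUL): stall FU — free A0,Mu0,Ld2,B1 rp0 wp1
slot 6 (BR): stall RD_PORT — free A0,Mu0,Ld2,B1 rp0 wp1
slot 7 (MUL): stall FU — free A0,Mu0,Ld2,B1 rp0 wp1

issued = [0, 1, 2]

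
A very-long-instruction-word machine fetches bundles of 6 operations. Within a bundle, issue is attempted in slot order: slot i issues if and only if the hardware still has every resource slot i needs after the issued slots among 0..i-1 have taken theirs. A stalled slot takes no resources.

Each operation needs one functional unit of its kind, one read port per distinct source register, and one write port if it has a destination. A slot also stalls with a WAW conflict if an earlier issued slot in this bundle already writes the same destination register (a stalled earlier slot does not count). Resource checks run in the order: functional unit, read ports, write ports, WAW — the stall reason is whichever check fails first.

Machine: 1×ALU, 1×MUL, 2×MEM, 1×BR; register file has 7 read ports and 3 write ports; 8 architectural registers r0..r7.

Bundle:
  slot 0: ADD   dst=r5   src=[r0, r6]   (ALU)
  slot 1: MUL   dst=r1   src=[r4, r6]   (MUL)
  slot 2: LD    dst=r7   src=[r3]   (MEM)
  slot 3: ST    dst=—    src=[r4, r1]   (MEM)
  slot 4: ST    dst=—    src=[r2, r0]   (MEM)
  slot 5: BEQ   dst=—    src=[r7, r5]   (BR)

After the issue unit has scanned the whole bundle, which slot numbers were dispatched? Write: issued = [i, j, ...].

  0. ALU→r5 ⇒ go  {0A/1Mu/2Ld/1B | 5r 2w}
  1. MUL→r1 ⇒ go  {0A/0Mu/2Ld/1B | 3r 1w}
  2. MEM→r7 ⇒ go  {0A/0Mu/1Ld/1B | 2r 0w}
  3. MEM ⇒ go  {0A/0Mu/0Ld/1B | 0r 0w}
  4. MEM ⇒ no(FU)  {0A/0Mu/0Ld/1B | 0r 0w}
  5. BR ⇒ no(RD_PORT)  {0A/0Mu/0Ld/1B | 0r 0w}

issued = [0, 1, 2, 3]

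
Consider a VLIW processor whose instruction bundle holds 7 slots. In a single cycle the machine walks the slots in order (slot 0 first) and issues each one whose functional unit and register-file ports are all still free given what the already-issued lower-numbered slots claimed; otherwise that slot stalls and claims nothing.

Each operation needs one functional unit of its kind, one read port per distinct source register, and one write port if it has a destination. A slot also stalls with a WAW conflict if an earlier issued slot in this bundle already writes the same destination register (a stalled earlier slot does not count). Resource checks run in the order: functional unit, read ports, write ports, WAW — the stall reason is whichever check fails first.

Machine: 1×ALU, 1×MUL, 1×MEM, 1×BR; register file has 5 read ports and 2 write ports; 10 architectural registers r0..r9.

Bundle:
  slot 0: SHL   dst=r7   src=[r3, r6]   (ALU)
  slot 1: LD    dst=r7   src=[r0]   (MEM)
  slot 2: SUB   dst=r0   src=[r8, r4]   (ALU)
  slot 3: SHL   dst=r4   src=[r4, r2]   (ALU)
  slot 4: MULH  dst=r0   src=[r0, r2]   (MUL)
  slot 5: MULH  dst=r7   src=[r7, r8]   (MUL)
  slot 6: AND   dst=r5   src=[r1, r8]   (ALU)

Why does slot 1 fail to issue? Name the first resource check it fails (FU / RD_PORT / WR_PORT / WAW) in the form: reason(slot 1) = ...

reason(slot 1) = WAW

  0. ALU→r7 ⇒ go  {0A/1Mu/1Ld/1B | 3r 1w}
  1. MEM→r7 ⇒ no(WAW)  {0A/1Mu/1Ld/1B | 3r 1w}
  2. ALU→r0 ⇒ no(FU)  {0A/1Mu/1Ld/1B | 3r 1w}
  3. ALU→r4 ⇒ no(FU)  {0A/1Mu/1Ld/1B | 3r 1w}
  4. MUL→r0 ⇒ go  {0A/0Mu/1Ld/1B | 1r 0w}
  5. MUL→r7 ⇒ no(FU)  {0A/0Mu/1Ld/1B | 1r 0w}
  6. ALU→r5 ⇒ no(FU)  {0A/0Mu/1Ld/1B | 1r 0w}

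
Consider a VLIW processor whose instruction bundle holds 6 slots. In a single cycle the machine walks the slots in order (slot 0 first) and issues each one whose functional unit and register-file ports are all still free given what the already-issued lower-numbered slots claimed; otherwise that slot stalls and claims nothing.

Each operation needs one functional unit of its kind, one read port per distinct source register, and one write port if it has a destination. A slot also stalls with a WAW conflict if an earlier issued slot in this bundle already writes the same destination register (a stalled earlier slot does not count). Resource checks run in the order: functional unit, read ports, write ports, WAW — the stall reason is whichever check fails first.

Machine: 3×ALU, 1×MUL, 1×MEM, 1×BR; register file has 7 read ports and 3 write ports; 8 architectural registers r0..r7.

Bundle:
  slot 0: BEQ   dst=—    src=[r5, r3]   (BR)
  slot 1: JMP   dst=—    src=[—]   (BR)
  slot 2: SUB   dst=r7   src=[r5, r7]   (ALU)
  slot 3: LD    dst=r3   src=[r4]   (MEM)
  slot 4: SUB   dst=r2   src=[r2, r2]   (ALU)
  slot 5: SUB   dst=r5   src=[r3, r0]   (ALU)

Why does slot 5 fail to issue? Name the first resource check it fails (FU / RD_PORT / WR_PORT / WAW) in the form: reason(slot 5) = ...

reason(slot 5) = RD_PORT

(0) want 1×BR +2rd +0wr — yes → AL3|MU1|ME1|BR0|rd5|wr3
(1) want 1×BR +0rd +0wr — FU → AL3|MU1|ME1|BR0|rd5|wr3
(2) want 1×ALU +2rd +1wr — yes → AL2|MU1|ME1|BR0|rd3|wr2
(3) want 1×MEM +1rd +1wr — yes → AL2|MU1|ME0|BR0|rd2|wr1
(4) want 1×ALU +1rd +1wr — yes → AL1|MU1|ME0|BR0|rd1|wr0
(5) want 1×ALU +2rd +1wr — RD_PORT → AL1|MU1|ME0|BR0|rd1|wr0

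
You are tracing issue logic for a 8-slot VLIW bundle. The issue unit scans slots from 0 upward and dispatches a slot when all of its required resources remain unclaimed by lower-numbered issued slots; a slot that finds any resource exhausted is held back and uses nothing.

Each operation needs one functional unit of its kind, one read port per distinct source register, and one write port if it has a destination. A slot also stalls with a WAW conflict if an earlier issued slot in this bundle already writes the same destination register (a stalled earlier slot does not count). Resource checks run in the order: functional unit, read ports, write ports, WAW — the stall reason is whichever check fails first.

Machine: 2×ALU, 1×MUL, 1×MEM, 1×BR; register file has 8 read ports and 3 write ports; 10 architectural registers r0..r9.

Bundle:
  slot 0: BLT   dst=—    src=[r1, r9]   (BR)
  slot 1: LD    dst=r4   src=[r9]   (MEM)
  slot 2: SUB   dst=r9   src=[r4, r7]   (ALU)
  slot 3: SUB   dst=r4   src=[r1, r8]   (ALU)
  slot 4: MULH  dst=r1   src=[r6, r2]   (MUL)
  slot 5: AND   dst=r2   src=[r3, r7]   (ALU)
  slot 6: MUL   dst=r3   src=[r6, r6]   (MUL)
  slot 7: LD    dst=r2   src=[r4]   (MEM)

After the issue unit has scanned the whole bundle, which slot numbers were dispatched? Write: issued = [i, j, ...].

issued = [0, 1, 2, 4]

  0. BR ⇒ go  {2A/1Mu/1Ld/0B | 6r 3w}
  1. MEM→r4 ⇒ go  {2A/1Mu/0Ld/0B | 5r 2w}
  2. ALU→r9 ⇒ go  {1A/1Mu/0Ld/0B | 3r 1w}
  3. ALU→r4 ⇒ no(WAW)  {1A/1Mu/0Ld/0B | 3r 1w}
  4. MUL→r1 ⇒ go  {1A/0Mu/0Ld/0B | 1r 0w}
  5. ALU→r2 ⇒ no(RD_PORT)  {1A/0Mu/0Ld/0B | 1r 0w}
  6. MUL→r3 ⇒ no(FU)  {1A/0Mu/0Ld/0B | 1r 0w}
  7. MEM→r2 ⇒ no(FU)  {1A/0Mu/0Ld/0B | 1r 0w}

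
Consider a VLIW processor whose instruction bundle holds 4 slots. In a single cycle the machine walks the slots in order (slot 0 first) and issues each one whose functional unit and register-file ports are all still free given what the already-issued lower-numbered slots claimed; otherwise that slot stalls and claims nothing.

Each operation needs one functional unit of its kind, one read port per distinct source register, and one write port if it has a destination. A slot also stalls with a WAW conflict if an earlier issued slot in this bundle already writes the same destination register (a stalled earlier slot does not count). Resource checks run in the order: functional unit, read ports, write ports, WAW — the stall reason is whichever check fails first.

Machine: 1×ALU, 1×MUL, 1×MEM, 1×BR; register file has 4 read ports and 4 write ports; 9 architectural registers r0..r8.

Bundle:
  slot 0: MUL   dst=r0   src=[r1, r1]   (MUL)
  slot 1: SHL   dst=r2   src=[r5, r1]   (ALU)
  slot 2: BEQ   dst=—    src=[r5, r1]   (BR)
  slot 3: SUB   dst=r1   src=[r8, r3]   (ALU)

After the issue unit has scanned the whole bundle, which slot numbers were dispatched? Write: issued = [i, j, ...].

issued = [0, 1]

(0) want 1×MUL +1rd +1wr — yes → AL1|MU0|ME1|BR1|rd3|wr3
(1) want 1×ALU +2rd +1wr — yes → AL0|MU0|ME1|BR1|rd1|wr2
(2) want 1×BR +2rd +0wr — RD_PORT → AL0|MU0|ME1|BR1|rd1|wr2
(3) want 1×ALU +2rd +1wr — FU → AL0|MU0|ME1|BR1|rd1|wr2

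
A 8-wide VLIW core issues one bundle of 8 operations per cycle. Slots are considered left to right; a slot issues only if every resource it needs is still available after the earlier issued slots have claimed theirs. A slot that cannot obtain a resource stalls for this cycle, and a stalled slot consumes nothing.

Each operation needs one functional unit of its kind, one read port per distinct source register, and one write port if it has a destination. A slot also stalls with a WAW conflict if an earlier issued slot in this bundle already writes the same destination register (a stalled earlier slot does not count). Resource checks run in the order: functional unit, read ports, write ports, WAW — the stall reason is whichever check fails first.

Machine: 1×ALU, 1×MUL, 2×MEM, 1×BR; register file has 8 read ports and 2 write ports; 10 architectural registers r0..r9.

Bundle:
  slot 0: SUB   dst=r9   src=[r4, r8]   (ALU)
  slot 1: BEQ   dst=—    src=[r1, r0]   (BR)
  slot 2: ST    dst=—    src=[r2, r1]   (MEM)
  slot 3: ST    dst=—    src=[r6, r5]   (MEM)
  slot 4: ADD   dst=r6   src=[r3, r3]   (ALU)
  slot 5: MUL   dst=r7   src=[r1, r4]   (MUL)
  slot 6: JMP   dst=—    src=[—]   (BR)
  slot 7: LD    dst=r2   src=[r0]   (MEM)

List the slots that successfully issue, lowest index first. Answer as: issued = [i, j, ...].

issued = [0, 1, 2, 3]

  0. ALU→r9 ⇒ go  {0A/1Mu/2Ld/1B | 6r 1w}
  1. BR ⇒ go  {0A/1Mu/2Ld/0B | 4r 1w}
  2. MEM ⇒ go  {0A/1Mu/1Ld/0B | 2r 1w}
  3. MEM ⇒ go  {0A/1Mu/0Ld/0B | 0r 1w}
  4. ALU→r6 ⇒ no(FU)  {0A/1Mu/0Ld/0B | 0r 1w}
  5. MUL→r7 ⇒ no(RD_PORT)  {0A/1Mu/0Ld/0B | 0r 1w}
  6. BR ⇒ no(FU)  {0A/1Mu/0Ld/0B | 0r 1w}
  7. MEM→r2 ⇒ no(FU)  {0A/1Mu/0Ld/0B | 0r 1w}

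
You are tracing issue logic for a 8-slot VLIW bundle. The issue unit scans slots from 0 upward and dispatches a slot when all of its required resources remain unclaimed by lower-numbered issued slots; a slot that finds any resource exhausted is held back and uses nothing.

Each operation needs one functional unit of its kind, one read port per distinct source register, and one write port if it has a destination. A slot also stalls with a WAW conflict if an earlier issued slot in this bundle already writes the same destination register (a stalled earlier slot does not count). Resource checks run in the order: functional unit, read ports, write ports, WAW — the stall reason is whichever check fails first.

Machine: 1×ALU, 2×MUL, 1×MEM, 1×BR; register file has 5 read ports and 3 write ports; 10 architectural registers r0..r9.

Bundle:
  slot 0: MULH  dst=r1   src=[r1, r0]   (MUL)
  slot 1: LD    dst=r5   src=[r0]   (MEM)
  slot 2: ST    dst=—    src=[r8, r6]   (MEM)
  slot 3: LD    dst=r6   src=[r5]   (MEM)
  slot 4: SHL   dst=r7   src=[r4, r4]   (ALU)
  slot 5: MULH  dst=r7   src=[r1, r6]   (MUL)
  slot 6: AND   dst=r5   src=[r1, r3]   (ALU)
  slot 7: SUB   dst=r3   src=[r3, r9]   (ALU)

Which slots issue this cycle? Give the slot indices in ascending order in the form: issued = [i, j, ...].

issued = [0, 1, 4]

#0 MUL src=r1,r0 dispatched  <A:1 Mu:1 Ld:1 B:1 rd:3 wr:2>
#1 MEM src=r0 dispatched  <A:1 Mu:1 Ld:0 B:1 rd:2 wr:1>
#2 MEM src=r8,r6 held:FU  <A:1 Mu:1 Ld:0 B:1 rd:2 wr:1>
#3 MEM src=r5 held:FU  <A:1 Mu:1 Ld:0 B:1 rd:2 wr:1>
#4 ALU src=r4,r4 dispatched  <A:0 Mu:1 Ld:0 B:1 rd:1 wr:0>
#5 MUL src=r1,r6 held:RD_PORT  <A:0 Mu:1 Ld:0 B:1 rd:1 wr:0>
#6 ALU src=r1,r3 held:FU  <A:0 Mu:1 Ld:0 B:1 rd:1 wr:0>
#7 ALU src=r3,r9 held:FU  <A:0 Mu:1 Ld:0 B:1 rd:1 wr:0>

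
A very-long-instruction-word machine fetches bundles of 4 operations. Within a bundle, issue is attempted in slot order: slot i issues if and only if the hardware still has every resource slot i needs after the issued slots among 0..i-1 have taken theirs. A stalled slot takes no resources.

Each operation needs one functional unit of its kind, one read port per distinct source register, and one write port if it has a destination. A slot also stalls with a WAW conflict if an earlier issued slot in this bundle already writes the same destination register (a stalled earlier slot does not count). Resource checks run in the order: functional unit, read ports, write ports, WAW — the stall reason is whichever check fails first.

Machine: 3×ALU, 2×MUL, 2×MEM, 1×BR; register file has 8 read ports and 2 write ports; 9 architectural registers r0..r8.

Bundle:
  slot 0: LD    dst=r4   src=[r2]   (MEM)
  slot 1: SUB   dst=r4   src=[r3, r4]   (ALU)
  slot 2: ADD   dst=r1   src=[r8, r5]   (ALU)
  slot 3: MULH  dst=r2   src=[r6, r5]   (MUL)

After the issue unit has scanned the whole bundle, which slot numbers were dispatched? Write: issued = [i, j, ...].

issued = [0, 2]

[0] MEM needs rd=1 wr=1: ok; after: ALU=3 MUL=2 MEM=1 BR=1, R=7, W=1
[1] ALU needs rd=2 wr=1: WAW; after: ALU=3 MUL=2 MEM=1 BR=1, R=7, W=1
[2] ALU needs rd=2 wr=1: ok; after: ALU=2 MUL=2 MEM=1 BR=1, R=5, W=0
[3] MUL needs rd=2 wr=1: WR_PORT; after: ALU=2 MUL=2 MEM=1 BR=1, R=5, W=0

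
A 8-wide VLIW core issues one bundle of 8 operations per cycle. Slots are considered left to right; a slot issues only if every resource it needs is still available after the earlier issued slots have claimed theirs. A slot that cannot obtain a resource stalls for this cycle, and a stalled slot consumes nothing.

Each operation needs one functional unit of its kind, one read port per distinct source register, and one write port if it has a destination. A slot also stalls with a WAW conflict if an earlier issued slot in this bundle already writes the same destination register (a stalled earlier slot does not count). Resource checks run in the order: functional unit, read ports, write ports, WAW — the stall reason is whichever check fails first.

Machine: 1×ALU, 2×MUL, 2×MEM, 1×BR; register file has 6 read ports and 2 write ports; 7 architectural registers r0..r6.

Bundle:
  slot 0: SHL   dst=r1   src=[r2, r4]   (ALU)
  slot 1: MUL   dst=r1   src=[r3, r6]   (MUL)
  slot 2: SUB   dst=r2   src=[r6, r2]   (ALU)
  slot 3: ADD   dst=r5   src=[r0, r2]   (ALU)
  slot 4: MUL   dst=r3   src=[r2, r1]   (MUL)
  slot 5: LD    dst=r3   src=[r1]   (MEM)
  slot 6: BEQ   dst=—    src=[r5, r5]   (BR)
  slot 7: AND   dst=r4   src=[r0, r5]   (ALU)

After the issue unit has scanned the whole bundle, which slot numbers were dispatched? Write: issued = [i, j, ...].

[0] ALU needs rd=2 wr=1: ok; after: ALU=0 MUL=2 MEM=2 BR=1, R=4, W=1
[1] MUL needs rd=2 wr=1: WAW; after: ALU=0 MUL=2 MEM=2 BR=1, R=4, W=1
[2] ALU needs rd=2 wr=1: FU; after: ALU=0 MUL=2 MEM=2 BR=1, R=4, W=1
[3] ALU needs rd=2 wr=1: FU; after: ALU=0 MUL=2 MEM=2 BR=1, R=4, W=1
[4] MUL needs rd=2 wr=1: ok; after: ALU=0 MUL=1 MEM=2 BR=1, R=2, W=0
[5] MEM needs rd=1 wr=1: WR_PORT; after: ALU=0 MUL=1 MEM=2 BR=1, R=2, W=0
[6] BR needs rd=1 wr=0: ok; after: ALU=0 MUL=1 MEM=2 BR=0, R=1, W=0
[7] ALU needs rd=2 wr=1: FU; after: ALU=0 MUL=1 MEM=2 BR=0, R=1, W=0

issued = [0, 4, 6]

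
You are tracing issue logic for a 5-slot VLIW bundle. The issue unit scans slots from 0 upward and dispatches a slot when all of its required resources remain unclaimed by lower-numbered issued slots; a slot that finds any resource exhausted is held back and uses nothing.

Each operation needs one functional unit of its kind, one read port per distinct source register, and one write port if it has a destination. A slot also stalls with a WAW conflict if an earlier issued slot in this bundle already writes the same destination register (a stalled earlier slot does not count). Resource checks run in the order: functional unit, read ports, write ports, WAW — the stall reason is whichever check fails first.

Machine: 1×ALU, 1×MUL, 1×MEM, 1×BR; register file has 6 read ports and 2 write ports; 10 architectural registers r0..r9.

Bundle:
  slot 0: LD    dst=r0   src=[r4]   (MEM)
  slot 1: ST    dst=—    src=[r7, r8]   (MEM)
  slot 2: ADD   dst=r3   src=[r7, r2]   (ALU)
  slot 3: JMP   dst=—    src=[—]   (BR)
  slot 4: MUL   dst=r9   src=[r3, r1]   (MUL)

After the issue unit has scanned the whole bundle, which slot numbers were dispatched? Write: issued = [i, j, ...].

(0) want 1×MEM +1rd +1wr — yes → AL1|MU1|ME0|BR1|rd5|wr1
(1) want 1×MEM +2rd +0wr — FU → AL1|MU1|ME0|BR1|rd5|wr1
(2) want 1×ALU +2rd +1wr — yes → AL0|MU1|ME0|BR1|rd3|wr0
(3) want 1×BR +0rd +0wr — yes → AL0|MU1|ME0|BR0|rd3|wr0
(4) want 1×MUL +2rd +1wr — WR_PORT → AL0|MU1|ME0|BR0|rd3|wr0

issued = [0, 2, 3]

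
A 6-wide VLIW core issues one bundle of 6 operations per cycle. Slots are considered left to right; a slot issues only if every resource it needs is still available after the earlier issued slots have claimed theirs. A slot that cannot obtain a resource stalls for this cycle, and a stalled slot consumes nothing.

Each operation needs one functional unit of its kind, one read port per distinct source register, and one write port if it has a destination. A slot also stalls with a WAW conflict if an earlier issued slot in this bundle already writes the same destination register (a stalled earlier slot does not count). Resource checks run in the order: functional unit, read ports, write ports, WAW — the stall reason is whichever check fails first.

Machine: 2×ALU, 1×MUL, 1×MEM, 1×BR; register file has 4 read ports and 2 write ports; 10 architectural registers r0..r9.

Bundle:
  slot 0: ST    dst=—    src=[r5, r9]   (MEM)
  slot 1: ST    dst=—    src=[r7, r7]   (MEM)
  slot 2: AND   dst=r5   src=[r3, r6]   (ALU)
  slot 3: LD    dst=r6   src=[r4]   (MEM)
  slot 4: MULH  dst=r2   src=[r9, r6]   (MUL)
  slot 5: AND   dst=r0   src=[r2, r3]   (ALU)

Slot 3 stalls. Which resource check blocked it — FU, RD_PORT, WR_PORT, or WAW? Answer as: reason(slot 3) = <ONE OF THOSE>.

(0) want 1×MEM +2rd +0wr — yes → AL2|MU1|ME0|BR1|rd2|wr2
(1) want 1×MEM +1rd +0wr — FU → AL2|MU1|ME0|BR1|rd2|wr2
(2) want 1×ALU +2rd +1wr — yes → AL1|MU1|ME0|BR1|rd0|wr1
(3) want 1×MEM +1rd +1wr — FU → AL1|MU1|ME0|BR1|rd0|wr1
(4) want 1×MUL +2rd +1wr — RD_PORT → AL1|MU1|ME0|BR1|rd0|wr1
(5) want 1×ALU +2rd +1wr — RD_PORT → AL1|MU1|ME0|BR1|rd0|wr1

reason(slot 3) = FU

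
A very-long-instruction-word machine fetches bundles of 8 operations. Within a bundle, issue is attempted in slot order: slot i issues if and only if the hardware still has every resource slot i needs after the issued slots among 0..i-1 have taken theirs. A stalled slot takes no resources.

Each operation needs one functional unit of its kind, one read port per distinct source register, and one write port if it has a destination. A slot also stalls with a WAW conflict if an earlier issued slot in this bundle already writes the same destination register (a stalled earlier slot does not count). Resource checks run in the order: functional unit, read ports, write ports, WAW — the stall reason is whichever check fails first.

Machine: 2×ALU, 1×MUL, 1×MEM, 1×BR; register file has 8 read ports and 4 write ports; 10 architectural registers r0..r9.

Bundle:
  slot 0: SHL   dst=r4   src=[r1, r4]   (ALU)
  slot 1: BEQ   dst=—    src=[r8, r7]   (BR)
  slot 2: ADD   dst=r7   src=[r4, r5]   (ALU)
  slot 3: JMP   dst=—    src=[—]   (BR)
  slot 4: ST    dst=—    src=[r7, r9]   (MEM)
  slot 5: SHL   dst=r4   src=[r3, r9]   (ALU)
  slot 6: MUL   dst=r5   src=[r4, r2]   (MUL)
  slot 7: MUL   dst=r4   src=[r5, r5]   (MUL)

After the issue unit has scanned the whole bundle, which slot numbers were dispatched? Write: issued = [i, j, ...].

  0. ALU→r4 ⇒ go  {1A/1Mu/1Ld/1B | 6r 3w}
  1. BR ⇒ go  {1A/1Mu/1Ld/0B | 4r 3w}
  2. ALU→r7 ⇒ go  {0A/1Mu/1Ld/0B | 2r 2w}
  3. BR ⇒ no(FU)  {0A/1Mu/1Ld/0B | 2r 2w}
  4. MEM ⇒ go  {0A/1Mu/0Ld/0B | 0r 2w}
  5. ALU→r4 ⇒ no(FU)  {0A/1Mu/0Ld/0B | 0r 2w}
  6. MUL→r5 ⇒ no(RD_PORT)  {0A/1Mu/0Ld/0B | 0r 2w}
  7. MUL→r4 ⇒ no(RD_PORT)  {0A/1Mu/0Ld/0B | 0r 2w}

issued = [0, 1, 2, 4]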